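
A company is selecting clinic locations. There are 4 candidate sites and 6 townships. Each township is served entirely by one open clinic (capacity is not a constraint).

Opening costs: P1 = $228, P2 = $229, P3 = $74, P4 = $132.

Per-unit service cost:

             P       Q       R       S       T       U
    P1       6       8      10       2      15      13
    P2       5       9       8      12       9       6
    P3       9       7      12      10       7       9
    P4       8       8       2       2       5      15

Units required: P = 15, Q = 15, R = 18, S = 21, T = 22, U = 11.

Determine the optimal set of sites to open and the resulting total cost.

Open P3 and P4; minimum total cost 718.

For any fixed open set, each township goes to its cheapest open site; total = fixed + service.
{P3, P4}: P→P4 8·15=120, Q→P3 7·15=105, R→P4 2·18=36, S→P4 2·21=42, T→P4 5·22=110, U→P3 9·11=99. Service 512; fixed 206; total 718.
{P4}: P→P4 8·15=120, Q→P4 8·15=120, R→P4 2·18=36, S→P4 2·21=42, T→P4 5·22=110, U→P4 15·11=165. Service 593; fixed 132; total 725.
{P2, P4}: service 449 + fixed 361 = 810
{P1, P2, P3, P4}: P→P2 5·15=75, Q→P3 7·15=105, R→P4 2·18=36, S→P1 2·21=42, T→P4 5·22=110, U→P2 6·11=66. Service 434; fixed 663; total 1097.
(All 15 nonempty subsets were checked; P3 and P4 is lowest.)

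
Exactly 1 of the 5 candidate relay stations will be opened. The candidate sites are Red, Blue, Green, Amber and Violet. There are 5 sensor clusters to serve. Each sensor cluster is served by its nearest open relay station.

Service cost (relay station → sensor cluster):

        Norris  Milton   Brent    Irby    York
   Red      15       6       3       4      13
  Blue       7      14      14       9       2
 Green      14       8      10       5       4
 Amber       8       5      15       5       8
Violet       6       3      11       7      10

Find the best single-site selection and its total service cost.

With exactly 1 open, each sensor cluster uses its cheapest among the chosen.
{Violet}: Norris→Violet 6, Milton→Violet 3, Brent→Violet 11, Irby→Violet 7, York→Violet 10. Service cost 37.
{Red}: service cost 41
{Green}: service cost 41
Among all 5 size-1 choices, {Violet} is lowest.

Choose Violet only; total service cost 37.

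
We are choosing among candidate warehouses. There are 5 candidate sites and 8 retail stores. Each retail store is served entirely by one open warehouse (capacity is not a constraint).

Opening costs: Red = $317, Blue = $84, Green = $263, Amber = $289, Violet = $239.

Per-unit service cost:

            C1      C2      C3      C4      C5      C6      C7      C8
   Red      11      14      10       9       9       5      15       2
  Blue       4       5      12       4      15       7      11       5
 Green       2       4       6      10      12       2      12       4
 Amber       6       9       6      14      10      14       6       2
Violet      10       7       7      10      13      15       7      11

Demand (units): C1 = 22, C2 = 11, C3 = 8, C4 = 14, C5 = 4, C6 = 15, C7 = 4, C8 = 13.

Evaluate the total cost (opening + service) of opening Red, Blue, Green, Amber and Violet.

Total cost: 1500

Each retail store is assigned to its cheapest site among the open ones.
{Red, Blue, Green, Amber, Violet}: C1→Green 2·22=44, C2→Green 4·11=44, C3→Green 6·8=48, C4→Blue 4·14=56, C5→Red 9·4=36, C6→Green 2·15=30, C7→Amber 6·4=24, C8→Red 2·13=26. Service 308; fixed 1192; total 1500.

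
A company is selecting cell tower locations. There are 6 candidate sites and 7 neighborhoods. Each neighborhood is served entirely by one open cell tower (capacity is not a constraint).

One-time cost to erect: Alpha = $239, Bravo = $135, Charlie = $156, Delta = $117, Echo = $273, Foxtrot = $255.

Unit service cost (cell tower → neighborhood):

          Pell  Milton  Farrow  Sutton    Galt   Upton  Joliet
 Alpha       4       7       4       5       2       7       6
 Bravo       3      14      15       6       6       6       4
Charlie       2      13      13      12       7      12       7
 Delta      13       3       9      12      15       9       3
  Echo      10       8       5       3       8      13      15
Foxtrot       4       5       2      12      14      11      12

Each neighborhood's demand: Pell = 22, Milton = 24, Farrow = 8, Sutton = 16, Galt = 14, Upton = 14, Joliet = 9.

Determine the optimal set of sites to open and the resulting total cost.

For any fixed open set, each neighborhood goes to its cheapest open site; total = fixed + service.
{Bravo, Delta}: Pell→Bravo 3·22=66, Milton→Delta 3·24=72, Farrow→Delta 9·8=72, Sutton→Bravo 6·16=96, Galt→Bravo 6·14=84, Upton→Bravo 6·14=84, Joliet→Delta 3·9=27. Service 501; fixed 252; total 753.
{Alpha, Delta}: service 425 + fixed 356 = 781
{Alpha}: service 548 + fixed 239 = 787
{Alpha, Bravo, Charlie, Delta, Echo, Foxtrot}: service 319 + fixed 1175 = 1494
No other subset beats 753.

Open Bravo and Delta; minimum total cost 753.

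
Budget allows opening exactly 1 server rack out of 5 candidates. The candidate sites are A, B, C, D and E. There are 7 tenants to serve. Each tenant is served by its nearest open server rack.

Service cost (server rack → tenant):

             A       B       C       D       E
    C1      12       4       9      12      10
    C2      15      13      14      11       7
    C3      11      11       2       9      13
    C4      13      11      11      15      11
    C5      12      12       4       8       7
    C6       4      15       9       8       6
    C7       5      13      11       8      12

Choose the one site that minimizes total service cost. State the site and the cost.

Choose C only; total service cost 60.

With exactly 1 open, each tenant uses its cheapest among the chosen.
{C}: C1→C 9, C2→C 14, C3→C 2, C4→C 11, C5→C 4, C6→C 9, C7→C 11. Service cost 60.
{E}: service cost 66
{D}: service cost 71
Among all 5 size-1 choices, {C} is lowest.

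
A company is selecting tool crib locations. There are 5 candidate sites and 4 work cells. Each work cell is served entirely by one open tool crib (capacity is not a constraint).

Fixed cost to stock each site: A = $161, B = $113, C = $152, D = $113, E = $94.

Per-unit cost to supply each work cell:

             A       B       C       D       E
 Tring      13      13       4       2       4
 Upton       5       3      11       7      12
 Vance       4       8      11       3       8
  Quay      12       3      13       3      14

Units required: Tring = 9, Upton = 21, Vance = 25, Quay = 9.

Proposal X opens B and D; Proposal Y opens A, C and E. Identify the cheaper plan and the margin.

Proposal X is cheaper by 347.

Proposal X: {B, D}: Tring→D 2·9=18, Upton→B 3·21=63, Vance→D 3·25=75, Quay→B 3·9=27. Service 183; fixed 226; total 409.
Proposal Y: {A, C, E}: Tring→C 4·9=36, Upton→A 5·21=105, Vance→A 4·25=100, Quay→A 12·9=108. Service 349; fixed 407; total 756.
Difference: |409 − 756| = 347.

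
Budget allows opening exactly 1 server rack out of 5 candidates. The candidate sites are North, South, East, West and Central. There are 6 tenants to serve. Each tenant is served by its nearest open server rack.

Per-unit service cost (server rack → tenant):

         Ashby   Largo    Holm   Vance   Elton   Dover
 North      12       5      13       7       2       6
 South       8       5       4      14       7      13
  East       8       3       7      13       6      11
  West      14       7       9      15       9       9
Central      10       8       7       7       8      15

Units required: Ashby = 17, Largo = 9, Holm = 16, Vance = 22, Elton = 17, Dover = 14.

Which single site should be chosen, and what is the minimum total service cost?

With exactly 1 open, each tenant uses its cheapest among the chosen.
{North}: Ashby→North 12·17=204, Largo→North 5·9=45, Holm→North 13·16=208, Vance→North 7·22=154, Elton→North 2·17=34, Dover→North 6·14=84. Service cost 729.
{East}: service cost 817
{South}: service cost 854
Among all 5 size-1 choices, {North} is lowest.

Choose North only; total service cost 729.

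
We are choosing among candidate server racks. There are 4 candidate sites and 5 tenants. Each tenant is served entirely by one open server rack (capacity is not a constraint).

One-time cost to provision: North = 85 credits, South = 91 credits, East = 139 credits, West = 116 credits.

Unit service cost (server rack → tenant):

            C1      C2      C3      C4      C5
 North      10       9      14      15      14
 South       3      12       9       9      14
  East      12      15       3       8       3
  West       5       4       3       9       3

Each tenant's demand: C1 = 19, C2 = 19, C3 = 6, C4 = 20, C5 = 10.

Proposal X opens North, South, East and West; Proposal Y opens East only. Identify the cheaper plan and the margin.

Proposal X is cheaper by 88.

Proposal X: {North, South, East, West}: C1→South 3·19=57, C2→West 4·19=76, C3→East 3·6=18, C4→East 8·20=160, C5→East 3·10=30. Service 341; fixed 431; total 772.
Proposal Y: {East}: C1→East 12·19=228, C2→East 15·19=285, C3→East 3·6=18, C4→East 8·20=160, C5→East 3·10=30. Service 721; fixed 139; total 860.
Difference: |772 − 860| = 88.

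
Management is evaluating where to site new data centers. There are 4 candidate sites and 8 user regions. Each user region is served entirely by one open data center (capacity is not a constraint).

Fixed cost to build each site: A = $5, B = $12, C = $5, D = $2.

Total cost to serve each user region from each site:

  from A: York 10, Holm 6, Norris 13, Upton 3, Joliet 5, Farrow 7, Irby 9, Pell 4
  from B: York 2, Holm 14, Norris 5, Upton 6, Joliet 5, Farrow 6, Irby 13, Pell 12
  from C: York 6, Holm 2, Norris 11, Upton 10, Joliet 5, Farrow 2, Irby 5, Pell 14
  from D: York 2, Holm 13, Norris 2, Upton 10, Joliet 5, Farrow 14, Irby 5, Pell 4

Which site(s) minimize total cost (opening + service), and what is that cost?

For any fixed open set, each user region goes to its cheapest open site; total = fixed + service.
{A, C, D}: York→D 2, Holm→C 2, Norris→D 2, Upton→A 3, Joliet→A 5, Farrow→C 2, Irby→C 5, Pell→A 4. Service 25; fixed 12; total 37.
{C, D}: York→D 2, Holm→C 2, Norris→D 2, Upton→C 10, Joliet→C 5, Farrow→C 2, Irby→C 5, Pell→D 4. Service 32; fixed 7; total 39.
{A, D}: York→D 2, Holm→A 6, Norris→D 2, Upton→A 3, Joliet→A 5, Farrow→A 7, Irby→D 5, Pell→A 4. Service 34; fixed 7; total 41.
{A, B, C, D}: service 25 + fixed 24 = 49
(All 15 nonempty subsets were checked; A, C and D is lowest.)

Open A, C and D; minimum total cost 37.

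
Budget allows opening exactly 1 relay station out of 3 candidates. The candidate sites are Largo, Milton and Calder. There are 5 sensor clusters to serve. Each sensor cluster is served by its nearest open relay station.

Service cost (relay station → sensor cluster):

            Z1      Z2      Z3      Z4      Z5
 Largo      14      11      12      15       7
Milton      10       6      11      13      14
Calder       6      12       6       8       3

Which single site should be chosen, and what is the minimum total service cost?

Choose Calder only; total service cost 35.

With exactly 1 open, each sensor cluster uses its cheapest among the chosen.
{Calder}: Z1→Calder 6, Z2→Calder 12, Z3→Calder 6, Z4→Calder 8, Z5→Calder 3. Service cost 35.
{Milton}: service cost 54
{Largo}: service cost 59
Among all 3 size-1 choices, {Calder} is lowest.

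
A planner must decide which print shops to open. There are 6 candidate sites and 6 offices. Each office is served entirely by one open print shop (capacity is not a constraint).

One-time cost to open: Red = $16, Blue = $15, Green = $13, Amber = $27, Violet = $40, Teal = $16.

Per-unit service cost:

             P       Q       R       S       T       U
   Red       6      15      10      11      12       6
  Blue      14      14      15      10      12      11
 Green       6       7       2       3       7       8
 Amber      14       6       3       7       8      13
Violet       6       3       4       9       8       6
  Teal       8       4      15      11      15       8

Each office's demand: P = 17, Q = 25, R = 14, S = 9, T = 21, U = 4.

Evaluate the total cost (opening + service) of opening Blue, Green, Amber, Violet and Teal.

Each office is assigned to its cheapest site among the open ones.
{Blue, Green, Amber, Violet, Teal}: P→Green 6·17=102, Q→Violet 3·25=75, R→Green 2·14=28, S→Green 3·9=27, T→Green 7·21=147, U→Violet 6·4=24. Service 403; fixed 111; total 514.

Total cost: 514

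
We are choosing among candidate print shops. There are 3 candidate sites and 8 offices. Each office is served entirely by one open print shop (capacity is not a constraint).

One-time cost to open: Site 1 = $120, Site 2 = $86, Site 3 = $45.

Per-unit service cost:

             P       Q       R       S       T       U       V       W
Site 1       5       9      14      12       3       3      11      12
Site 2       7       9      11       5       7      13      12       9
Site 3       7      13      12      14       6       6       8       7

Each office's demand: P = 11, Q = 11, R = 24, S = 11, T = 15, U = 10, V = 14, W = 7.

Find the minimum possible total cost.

Minimum total cost: 937

For any fixed open set, each office goes to its cheapest open site; total = fixed + service.
{Site 2, Site 3}: P→Site 2 7·11=77, Q→Site 2 9·11=99, R→Site 2 11·24=264, S→Site 2 5·11=55, T→Site 3 6·15=90, U→Site 3 6·10=60, V→Site 3 8·14=112, W→Site 3 7·7=49. Service 806; fixed 131; total 937.
{Site 1, Site 2, Site 3}: service 709 + fixed 251 = 960
{Site 1, Site 2}: P→Site 1 5·11=55, Q→Site 1 9·11=99, R→Site 2 11·24=264, S→Site 2 5·11=55, T→Site 1 3·15=45, U→Site 1 3·10=30, V→Site 1 11·14=154, W→Site 2 9·7=63. Service 765; fixed 206; total 971.
{Site 3}: service 973 + fixed 45 = 1018
No other subset beats 937.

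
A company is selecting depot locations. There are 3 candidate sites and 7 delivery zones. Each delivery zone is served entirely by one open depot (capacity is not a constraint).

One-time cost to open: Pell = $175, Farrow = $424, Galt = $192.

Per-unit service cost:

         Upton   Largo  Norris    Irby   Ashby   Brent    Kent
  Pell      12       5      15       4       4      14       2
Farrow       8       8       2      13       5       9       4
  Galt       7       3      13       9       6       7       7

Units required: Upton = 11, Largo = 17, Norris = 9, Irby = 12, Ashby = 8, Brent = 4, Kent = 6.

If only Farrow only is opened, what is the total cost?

Each delivery zone is assigned to its cheapest site among the open ones.
{Farrow}: Upton→Farrow 8·11=88, Largo→Farrow 8·17=136, Norris→Farrow 2·9=18, Irby→Farrow 13·12=156, Ashby→Farrow 5·8=40, Brent→Farrow 9·4=36, Kent→Farrow 4·6=24. Service 498; fixed 424; total 922.

Total cost: 922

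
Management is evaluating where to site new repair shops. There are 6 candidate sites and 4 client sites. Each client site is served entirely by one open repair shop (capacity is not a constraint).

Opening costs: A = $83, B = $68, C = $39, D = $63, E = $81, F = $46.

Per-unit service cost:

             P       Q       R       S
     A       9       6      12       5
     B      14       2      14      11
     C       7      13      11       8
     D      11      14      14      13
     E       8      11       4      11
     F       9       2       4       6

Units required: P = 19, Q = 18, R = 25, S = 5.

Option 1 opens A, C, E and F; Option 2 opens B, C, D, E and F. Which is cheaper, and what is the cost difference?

Option 1 is cheaper by 53.

Option 1: {A, C, E, F}: P→C 7·19=133, Q→F 2·18=36, R→E 4·25=100, S→A 5·5=25. Service 294; fixed 249; total 543.
Option 2: {B, C, D, E, F}: P→C 7·19=133, Q→B 2·18=36, R→E 4·25=100, S→F 6·5=30. Service 299; fixed 297; total 596.
Difference: |543 − 596| = 53.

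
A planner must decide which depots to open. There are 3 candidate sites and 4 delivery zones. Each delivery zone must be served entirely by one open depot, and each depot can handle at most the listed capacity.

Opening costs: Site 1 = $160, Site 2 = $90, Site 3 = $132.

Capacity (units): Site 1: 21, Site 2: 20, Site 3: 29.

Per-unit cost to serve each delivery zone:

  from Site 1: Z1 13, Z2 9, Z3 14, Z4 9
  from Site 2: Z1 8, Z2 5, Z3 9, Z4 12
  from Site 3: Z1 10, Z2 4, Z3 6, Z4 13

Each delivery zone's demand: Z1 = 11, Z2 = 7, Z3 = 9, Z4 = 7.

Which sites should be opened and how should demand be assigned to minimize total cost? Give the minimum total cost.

Minimum total cost: 476

Open {Site 2, Site 3}: Z1→Site 2 8·11=88, Z2→Site 3 4·7=28, Z3→Site 3 6·9=54, Z4→Site 2 12·7=84.
Loads: Site 2 carries 18/20, Site 3 carries 16/29. Service 254; fixed 222; total 476.
Next best feasible plan costs 483.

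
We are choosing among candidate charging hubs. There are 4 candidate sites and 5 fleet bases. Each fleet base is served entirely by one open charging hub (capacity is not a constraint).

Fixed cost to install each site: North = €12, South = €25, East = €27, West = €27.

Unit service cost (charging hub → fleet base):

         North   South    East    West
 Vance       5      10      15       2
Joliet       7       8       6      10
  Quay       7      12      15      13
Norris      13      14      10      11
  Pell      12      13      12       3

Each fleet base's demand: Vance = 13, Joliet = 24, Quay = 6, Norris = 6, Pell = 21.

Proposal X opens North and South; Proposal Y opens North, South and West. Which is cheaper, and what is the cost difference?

Proposal Y is cheaper by 213.

Proposal X: {North, South}: Vance→North 5·13=65, Joliet→North 7·24=168, Quay→North 7·6=42, Norris→North 13·6=78, Pell→North 12·21=252. Service 605; fixed 37; total 642.
Proposal Y: {North, South, West}: Vance→West 2·13=26, Joliet→North 7·24=168, Quay→North 7·6=42, Norris→West 11·6=66, Pell→West 3·21=63. Service 365; fixed 64; total 429.
Difference: |642 − 429| = 213.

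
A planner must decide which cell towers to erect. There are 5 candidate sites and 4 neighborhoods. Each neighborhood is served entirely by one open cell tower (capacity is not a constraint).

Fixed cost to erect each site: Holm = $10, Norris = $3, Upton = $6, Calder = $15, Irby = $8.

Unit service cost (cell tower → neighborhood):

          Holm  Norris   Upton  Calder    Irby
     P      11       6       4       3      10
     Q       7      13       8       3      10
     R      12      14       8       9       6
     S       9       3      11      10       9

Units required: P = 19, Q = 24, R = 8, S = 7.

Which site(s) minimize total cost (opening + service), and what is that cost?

For any fixed open set, each neighborhood goes to its cheapest open site; total = fixed + service.
{Norris, Calder, Irby}: P→Calder 3·19=57, Q→Calder 3·24=72, R→Irby 6·8=48, S→Norris 3·7=21. Service 198; fixed 26; total 224.
{Norris, Upton, Calder, Irby}: P→Calder 3·19=57, Q→Calder 3·24=72, R→Irby 6·8=48, S→Norris 3·7=21. Service 198; fixed 32; total 230.
{Holm, Norris, Calder, Irby}: service 198 + fixed 36 = 234
{Holm, Norris, Upton, Calder, Irby}: service 198 + fixed 42 = 240
No other subset beats 224.

Open Norris, Calder and Irby; minimum total cost 224.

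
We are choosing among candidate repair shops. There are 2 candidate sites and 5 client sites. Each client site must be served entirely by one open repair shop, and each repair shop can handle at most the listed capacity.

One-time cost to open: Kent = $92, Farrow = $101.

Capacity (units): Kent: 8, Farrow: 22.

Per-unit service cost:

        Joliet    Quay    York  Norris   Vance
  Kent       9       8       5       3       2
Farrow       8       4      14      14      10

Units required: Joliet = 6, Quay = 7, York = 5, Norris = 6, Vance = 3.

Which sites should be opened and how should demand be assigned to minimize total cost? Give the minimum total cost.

Minimum total cost: 384

Open {Kent, Farrow}: Joliet→Farrow 8·6=48, Quay→Farrow 4·7=28, York→Kent 5·5=25, Norris→Farrow 14·6=84, Vance→Kent 2·3=6.
Loads: Kent carries 8/8, Farrow carries 19/22. Service 191; fixed 193; total 384.
Next best feasible plan costs 387.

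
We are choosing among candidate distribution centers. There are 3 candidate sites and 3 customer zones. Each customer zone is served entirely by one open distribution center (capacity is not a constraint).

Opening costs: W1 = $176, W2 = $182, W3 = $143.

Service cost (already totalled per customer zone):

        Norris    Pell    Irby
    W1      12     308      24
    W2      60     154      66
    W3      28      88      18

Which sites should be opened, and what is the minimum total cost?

Open W3 only; minimum total cost 277.

For any fixed open set, each customer zone goes to its cheapest open site; total = fixed + service.
{W3}: Norris→W3 28, Pell→W3 88, Irby→W3 18. Service 134; fixed 143; total 277.
{W1, W3}: service 118 + fixed 319 = 437
{W2, W3}: Norris→W3 28, Pell→W3 88, Irby→W3 18. Service 134; fixed 325; total 459.
{W1, W2, W3}: service 118 + fixed 501 = 619
No other subset beats 277.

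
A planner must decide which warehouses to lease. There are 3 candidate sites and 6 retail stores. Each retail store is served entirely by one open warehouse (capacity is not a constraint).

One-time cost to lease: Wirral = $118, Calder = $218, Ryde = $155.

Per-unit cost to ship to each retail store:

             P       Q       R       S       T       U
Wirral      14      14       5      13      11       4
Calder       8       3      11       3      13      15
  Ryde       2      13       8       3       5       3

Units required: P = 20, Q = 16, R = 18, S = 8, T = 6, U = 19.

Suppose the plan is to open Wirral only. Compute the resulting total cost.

Total cost: 958

Each retail store is assigned to its cheapest site among the open ones.
{Wirral}: P→Wirral 14·20=280, Q→Wirral 14·16=224, R→Wirral 5·18=90, S→Wirral 13·8=104, T→Wirral 11·6=66, U→Wirral 4·19=76. Service 840; fixed 118; total 958.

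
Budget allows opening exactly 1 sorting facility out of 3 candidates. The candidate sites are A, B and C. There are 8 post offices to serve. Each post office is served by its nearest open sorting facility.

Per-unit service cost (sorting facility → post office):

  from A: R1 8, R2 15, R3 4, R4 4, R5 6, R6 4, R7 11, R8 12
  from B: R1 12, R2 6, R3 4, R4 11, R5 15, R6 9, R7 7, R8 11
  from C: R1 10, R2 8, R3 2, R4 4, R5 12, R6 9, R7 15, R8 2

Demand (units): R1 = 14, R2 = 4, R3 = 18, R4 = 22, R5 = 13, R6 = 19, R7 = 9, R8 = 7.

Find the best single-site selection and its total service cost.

With exactly 1 open, each post office uses its cheapest among the chosen.
{A}: R1→A 8·14=112, R2→A 15·4=60, R3→A 4·18=72, R4→A 4·22=88, R5→A 6·13=78, R6→A 4·19=76, R7→A 11·9=99, R8→A 12·7=84. Service cost 669.
{C}: service cost 772
{B}: service cost 1012
Among all 3 size-1 choices, {A} is lowest.

Choose A only; total service cost 669.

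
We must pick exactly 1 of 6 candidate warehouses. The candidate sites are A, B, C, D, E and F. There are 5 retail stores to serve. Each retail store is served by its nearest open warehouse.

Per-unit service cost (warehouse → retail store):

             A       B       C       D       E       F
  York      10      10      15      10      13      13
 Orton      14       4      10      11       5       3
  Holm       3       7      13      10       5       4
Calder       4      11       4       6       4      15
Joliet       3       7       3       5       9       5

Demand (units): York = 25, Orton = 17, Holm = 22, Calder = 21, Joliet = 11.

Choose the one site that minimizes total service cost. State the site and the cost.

Choose A only; total service cost 671.

With exactly 1 open, each retail store uses its cheapest among the chosen.
{A}: York→A 10·25=250, Orton→A 14·17=238, Holm→A 3·22=66, Calder→A 4·21=84, Joliet→A 3·11=33. Service cost 671.
{E}: service cost 703
{B}: service cost 780
Among all 6 size-1 choices, {A} is lowest.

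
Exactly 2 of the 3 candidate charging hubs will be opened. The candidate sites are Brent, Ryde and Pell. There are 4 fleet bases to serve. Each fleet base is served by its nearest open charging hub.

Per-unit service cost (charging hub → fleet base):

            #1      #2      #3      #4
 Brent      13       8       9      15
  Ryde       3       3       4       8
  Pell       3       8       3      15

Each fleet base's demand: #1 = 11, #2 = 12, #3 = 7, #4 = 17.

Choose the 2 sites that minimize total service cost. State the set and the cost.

Choose Ryde and Pell; total service cost 226.

With exactly 2 open, each fleet base uses its cheapest among the chosen.
{Ryde, Pell}: #1→Ryde 3·11=33, #2→Ryde 3·12=36, #3→Pell 3·7=21, #4→Ryde 8·17=136. Service cost 226.
{Brent, Ryde}: service cost 233
{Brent, Pell}: service cost 405
Among all 3 size-2 choices, {Ryde, Pell} is lowest.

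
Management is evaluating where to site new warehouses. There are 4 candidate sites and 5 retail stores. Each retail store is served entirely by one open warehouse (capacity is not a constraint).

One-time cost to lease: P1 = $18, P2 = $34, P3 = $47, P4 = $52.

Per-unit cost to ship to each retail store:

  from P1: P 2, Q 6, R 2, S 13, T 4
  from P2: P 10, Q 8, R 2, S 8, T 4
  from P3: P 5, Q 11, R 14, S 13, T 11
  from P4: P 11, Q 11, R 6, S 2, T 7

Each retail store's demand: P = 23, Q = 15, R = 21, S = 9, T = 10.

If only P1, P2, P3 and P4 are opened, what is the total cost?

Total cost: 387

Each retail store is assigned to its cheapest site among the open ones.
{P1, P2, P3, P4}: P→P1 2·23=46, Q→P1 6·15=90, R→P1 2·21=42, S→P4 2·9=18, T→P1 4·10=40. Service 236; fixed 151; total 387.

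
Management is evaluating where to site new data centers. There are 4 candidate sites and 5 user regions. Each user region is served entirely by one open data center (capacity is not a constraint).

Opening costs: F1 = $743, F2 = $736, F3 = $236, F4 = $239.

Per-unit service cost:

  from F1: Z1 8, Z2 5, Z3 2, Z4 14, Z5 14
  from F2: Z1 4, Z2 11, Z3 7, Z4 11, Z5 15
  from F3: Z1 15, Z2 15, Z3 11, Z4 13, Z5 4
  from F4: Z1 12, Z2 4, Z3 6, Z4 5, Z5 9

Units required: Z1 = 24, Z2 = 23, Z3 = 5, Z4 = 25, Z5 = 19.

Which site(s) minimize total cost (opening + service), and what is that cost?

Open F4 only; minimum total cost 945.

For any fixed open set, each user region goes to its cheapest open site; total = fixed + service.
{F4}: Z1→F4 12·24=288, Z2→F4 4·23=92, Z3→F4 6·5=30, Z4→F4 5·25=125, Z5→F4 9·19=171. Service 706; fixed 239; total 945.
{F3, F4}: service 611 + fixed 475 = 1086
{F3}: service 1161 + fixed 236 = 1397
{F1, F2, F3, F4}: service 399 + fixed 1954 = 2353
(All 15 nonempty subsets were checked; F4 only is lowest.)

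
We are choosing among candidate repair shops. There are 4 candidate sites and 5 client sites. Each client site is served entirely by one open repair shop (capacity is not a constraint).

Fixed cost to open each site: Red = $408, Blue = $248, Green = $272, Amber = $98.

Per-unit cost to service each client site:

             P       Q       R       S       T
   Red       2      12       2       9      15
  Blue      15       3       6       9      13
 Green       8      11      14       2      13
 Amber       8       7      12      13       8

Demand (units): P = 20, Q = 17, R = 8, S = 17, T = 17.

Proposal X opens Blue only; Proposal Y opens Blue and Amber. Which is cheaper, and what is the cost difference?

Proposal Y is cheaper by 127.

Proposal X: {Blue}: P→Blue 15·20=300, Q→Blue 3·17=51, R→Blue 6·8=48, S→Blue 9·17=153, T→Blue 13·17=221. Service 773; fixed 248; total 1021.
Proposal Y: {Blue, Amber}: P→Amber 8·20=160, Q→Blue 3·17=51, R→Blue 6·8=48, S→Blue 9·17=153, T→Amber 8·17=136. Service 548; fixed 346; total 894.
Difference: |1021 − 894| = 127.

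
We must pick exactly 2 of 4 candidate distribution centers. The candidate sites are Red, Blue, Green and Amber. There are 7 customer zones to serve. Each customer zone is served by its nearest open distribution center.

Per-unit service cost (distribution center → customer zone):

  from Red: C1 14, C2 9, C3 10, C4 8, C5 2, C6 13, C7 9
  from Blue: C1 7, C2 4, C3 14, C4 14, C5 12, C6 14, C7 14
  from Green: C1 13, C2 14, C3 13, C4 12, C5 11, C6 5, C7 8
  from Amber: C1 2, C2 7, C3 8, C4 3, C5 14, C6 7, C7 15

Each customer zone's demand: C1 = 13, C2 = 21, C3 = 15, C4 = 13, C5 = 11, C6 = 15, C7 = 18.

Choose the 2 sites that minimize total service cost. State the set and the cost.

Choose Red and Amber; total service cost 621.

With exactly 2 open, each customer zone uses its cheapest among the chosen.
{Red, Amber}: C1→Amber 2·13=26, C2→Amber 7·21=147, C3→Amber 8·15=120, C4→Amber 3·13=39, C5→Red 2·11=22, C6→Amber 7·15=105, C7→Red 9·18=162. Service cost 621.
{Green, Amber}: service cost 672
{Blue, Amber}: service cost 758
Among all 6 size-2 choices, {Red, Amber} is lowest.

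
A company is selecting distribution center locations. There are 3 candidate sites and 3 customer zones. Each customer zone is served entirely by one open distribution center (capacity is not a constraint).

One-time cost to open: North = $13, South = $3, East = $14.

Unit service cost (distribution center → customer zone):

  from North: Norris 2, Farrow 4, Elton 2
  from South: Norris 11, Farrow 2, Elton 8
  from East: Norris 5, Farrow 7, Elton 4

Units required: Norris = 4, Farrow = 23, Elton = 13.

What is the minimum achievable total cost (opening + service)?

Minimum total cost: 96

For any fixed open set, each customer zone goes to its cheapest open site; total = fixed + service.
{North, South}: Norris→North 2·4=8, Farrow→South 2·23=46, Elton→North 2·13=26. Service 80; fixed 16; total 96.
{North, South, East}: Norris→North 2·4=8, Farrow→South 2·23=46, Elton→North 2·13=26. Service 80; fixed 30; total 110.
{South, East}: service 118 + fixed 17 = 135
{South}: service 194 + fixed 3 = 197
(All 7 nonempty subsets were checked; North and South is lowest.)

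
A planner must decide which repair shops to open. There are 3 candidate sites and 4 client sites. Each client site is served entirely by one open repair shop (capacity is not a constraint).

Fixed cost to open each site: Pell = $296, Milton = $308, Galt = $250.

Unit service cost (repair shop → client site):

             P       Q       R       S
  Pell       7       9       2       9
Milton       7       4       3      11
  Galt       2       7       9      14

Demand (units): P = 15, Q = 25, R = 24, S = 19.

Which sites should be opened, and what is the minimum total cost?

For any fixed open set, each client site goes to its cheapest open site; total = fixed + service.
{Milton}: P→Milton 7·15=105, Q→Milton 4·25=100, R→Milton 3·24=72, S→Milton 11·19=209. Service 486; fixed 308; total 794.
{Pell}: service 549 + fixed 296 = 845
{Galt}: service 687 + fixed 250 = 937
{Pell, Milton, Galt}: P→Galt 2·15=30, Q→Milton 4·25=100, R→Pell 2·24=48, S→Pell 9·19=171. Service 349; fixed 854; total 1203.
(All 7 nonempty subsets were checked; Milton only is lowest.)

Open Milton only; minimum total cost 794.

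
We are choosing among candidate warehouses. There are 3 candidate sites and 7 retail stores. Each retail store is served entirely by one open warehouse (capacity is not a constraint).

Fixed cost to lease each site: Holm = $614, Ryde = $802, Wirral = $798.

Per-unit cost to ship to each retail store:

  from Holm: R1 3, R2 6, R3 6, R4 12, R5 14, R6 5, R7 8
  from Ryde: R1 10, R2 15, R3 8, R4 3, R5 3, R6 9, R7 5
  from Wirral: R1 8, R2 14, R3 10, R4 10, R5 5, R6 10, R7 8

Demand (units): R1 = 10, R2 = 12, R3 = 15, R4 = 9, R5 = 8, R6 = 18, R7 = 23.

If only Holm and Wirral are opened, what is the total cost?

Total cost: 2008

Each retail store is assigned to its cheapest site among the open ones.
{Holm, Wirral}: R1→Holm 3·10=30, R2→Holm 6·12=72, R3→Holm 6·15=90, R4→Wirral 10·9=90, R5→Wirral 5·8=40, R6→Holm 5·18=90, R7→Holm 8·23=184. Service 596; fixed 1412; total 2008.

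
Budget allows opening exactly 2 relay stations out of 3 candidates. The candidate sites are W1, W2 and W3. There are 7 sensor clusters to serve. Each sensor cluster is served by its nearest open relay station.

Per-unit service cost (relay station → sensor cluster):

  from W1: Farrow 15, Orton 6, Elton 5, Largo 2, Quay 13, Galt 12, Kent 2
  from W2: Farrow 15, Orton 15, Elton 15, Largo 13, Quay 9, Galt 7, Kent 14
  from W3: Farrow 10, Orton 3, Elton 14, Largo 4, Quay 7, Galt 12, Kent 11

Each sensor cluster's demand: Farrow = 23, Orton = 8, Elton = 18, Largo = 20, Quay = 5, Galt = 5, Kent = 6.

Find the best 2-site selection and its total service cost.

Choose W1 and W3; total service cost 491.

With exactly 2 open, each sensor cluster uses its cheapest among the chosen.
{W1, W3}: Farrow→W3 10·23=230, Orton→W3 3·8=24, Elton→W1 5·18=90, Largo→W1 2·20=40, Quay→W3 7·5=35, Galt→W1 12·5=60, Kent→W1 2·6=12. Service cost 491.
{W1, W2}: service cost 615
{W2, W3}: service cost 722
Among all 3 size-2 choices, {W1, W3} is lowest.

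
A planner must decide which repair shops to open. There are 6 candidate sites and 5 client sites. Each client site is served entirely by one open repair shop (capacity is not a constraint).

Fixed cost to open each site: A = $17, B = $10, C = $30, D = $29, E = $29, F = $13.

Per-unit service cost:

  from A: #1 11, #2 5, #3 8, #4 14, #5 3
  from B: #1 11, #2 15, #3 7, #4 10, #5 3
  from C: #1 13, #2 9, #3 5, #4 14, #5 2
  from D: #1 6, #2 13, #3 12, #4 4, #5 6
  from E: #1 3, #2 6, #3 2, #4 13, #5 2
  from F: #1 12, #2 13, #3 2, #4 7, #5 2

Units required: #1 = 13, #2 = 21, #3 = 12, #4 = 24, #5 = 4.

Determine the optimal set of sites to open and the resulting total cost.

For any fixed open set, each client site goes to its cheapest open site; total = fixed + service.
{A, D, E}: #1→E 3·13=39, #2→A 5·21=105, #3→E 2·12=24, #4→D 4·24=96, #5→E 2·4=8. Service 272; fixed 75; total 347.
{D, E}: service 293 + fixed 58 = 351
{A, B, D, E}: #1→E 3·13=39, #2→A 5·21=105, #3→E 2·12=24, #4→D 4·24=96, #5→E 2·4=8. Service 272; fixed 85; total 357.
{A, B, C, D, E, F}: service 272 + fixed 128 = 400
No other subset beats 347.

Open A, D and E; minimum total cost 347.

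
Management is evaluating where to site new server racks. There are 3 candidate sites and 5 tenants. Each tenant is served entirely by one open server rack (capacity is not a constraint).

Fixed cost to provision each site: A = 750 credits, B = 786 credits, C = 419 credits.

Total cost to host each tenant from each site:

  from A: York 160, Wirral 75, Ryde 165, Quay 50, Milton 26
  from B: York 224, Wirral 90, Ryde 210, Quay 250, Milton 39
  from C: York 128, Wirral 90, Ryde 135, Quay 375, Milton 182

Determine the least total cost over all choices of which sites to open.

Minimum total cost: 1226

For any fixed open set, each tenant goes to its cheapest open site; total = fixed + service.
{A}: York→A 160, Wirral→A 75, Ryde→A 165, Quay→A 50, Milton→A 26. Service 476; fixed 750; total 1226.
{C}: York→C 128, Wirral→C 90, Ryde→C 135, Quay→C 375, Milton→C 182. Service 910; fixed 419; total 1329.
{A, C}: York→C 128, Wirral→A 75, Ryde→C 135, Quay→A 50, Milton→A 26. Service 414; fixed 1169; total 1583.
{A, B, C}: service 414 + fixed 1955 = 2369
No other subset beats 1226.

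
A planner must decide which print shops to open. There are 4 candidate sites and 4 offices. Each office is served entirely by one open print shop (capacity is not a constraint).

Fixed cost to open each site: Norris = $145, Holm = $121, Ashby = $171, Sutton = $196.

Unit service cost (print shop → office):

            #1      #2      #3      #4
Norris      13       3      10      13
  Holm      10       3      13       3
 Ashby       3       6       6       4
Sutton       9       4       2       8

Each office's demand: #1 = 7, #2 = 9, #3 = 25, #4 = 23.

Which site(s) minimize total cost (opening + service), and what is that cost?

Open Ashby only; minimum total cost 488.

For any fixed open set, each office goes to its cheapest open site; total = fixed + service.
{Ashby}: #1→Ashby 3·7=21, #2→Ashby 6·9=54, #3→Ashby 6·25=150, #4→Ashby 4·23=92. Service 317; fixed 171; total 488.
{Holm, Sutton}: service 209 + fixed 317 = 526
{Sutton}: service 333 + fixed 196 = 529
{Norris, Holm, Ashby, Sutton}: service 167 + fixed 633 = 800
No other subset beats 488.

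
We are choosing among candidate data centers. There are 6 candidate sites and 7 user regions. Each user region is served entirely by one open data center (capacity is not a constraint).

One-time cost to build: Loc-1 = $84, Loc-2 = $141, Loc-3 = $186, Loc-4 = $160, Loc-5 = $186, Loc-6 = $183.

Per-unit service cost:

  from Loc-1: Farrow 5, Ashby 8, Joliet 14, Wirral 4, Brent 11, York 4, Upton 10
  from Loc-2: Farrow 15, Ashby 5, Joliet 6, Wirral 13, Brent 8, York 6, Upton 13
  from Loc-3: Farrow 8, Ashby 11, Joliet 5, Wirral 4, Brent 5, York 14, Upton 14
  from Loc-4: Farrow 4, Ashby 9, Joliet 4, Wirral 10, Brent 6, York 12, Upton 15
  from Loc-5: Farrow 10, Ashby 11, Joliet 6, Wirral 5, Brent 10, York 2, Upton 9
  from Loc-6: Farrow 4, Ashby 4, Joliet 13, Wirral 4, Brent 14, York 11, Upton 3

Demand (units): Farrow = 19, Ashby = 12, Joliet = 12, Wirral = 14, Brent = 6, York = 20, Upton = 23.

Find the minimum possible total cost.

Minimum total cost: 790

For any fixed open set, each user region goes to its cheapest open site; total = fixed + service.
{Loc-5, Loc-6}: Farrow→Loc-6 4·19=76, Ashby→Loc-6 4·12=48, Joliet→Loc-5 6·12=72, Wirral→Loc-6 4·14=56, Brent→Loc-5 10·6=60, York→Loc-5 2·20=40, Upton→Loc-6 3·23=69. Service 421; fixed 369; total 790.
{Loc-2, Loc-6}: Farrow→Loc-6 4·19=76, Ashby→Loc-6 4·12=48, Joliet→Loc-2 6·12=72, Wirral→Loc-6 4·14=56, Brent→Loc-2 8·6=48, York→Loc-2 6·20=120, Upton→Loc-6 3·23=69. Service 489; fixed 324; total 813.
{Loc-1, Loc-6}: Farrow→Loc-6 4·19=76, Ashby→Loc-6 4·12=48, Joliet→Loc-6 13·12=156, Wirral→Loc-1 4·14=56, Brent→Loc-1 11·6=66, York→Loc-1 4·20=80, Upton→Loc-6 3·23=69. Service 551; fixed 267; total 818.
{Loc-1, Loc-2, Loc-3, Loc-4, Loc-5, Loc-6}: service 367 + fixed 940 = 1307
No other subset beats 790.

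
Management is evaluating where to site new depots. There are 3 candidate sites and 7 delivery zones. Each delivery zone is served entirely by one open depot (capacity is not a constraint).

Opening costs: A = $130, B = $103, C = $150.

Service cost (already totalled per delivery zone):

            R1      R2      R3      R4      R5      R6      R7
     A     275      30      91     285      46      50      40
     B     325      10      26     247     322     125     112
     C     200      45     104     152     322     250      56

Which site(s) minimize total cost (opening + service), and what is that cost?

Open A and C; minimum total cost 889.

For any fixed open set, each delivery zone goes to its cheapest open site; total = fixed + service.
{A, C}: R1→C 200, R2→A 30, R3→A 91, R4→C 152, R5→A 46, R6→A 50, R7→A 40. Service 609; fixed 280; total 889.
{A, B, C}: service 524 + fixed 383 = 907
{A, B}: service 694 + fixed 233 = 927
{B}: service 1167 + fixed 103 = 1270
No other subset beats 889.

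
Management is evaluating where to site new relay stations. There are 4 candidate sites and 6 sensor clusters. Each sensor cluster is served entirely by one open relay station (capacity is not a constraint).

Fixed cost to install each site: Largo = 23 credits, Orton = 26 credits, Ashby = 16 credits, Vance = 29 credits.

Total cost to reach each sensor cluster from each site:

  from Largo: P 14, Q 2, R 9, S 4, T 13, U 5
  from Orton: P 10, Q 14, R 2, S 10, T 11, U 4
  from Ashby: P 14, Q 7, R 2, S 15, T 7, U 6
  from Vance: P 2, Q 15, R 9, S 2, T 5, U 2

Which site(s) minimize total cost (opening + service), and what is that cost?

For any fixed open set, each sensor cluster goes to its cheapest open site; total = fixed + service.
{Vance}: P→Vance 2, Q→Vance 15, R→Vance 9, S→Vance 2, T→Vance 5, U→Vance 2. Service 35; fixed 29; total 64.
{Ashby, Vance}: service 20 + fixed 45 = 65
{Ashby}: P→Ashby 14, Q→Ashby 7, R→Ashby 2, S→Ashby 15, T→Ashby 7, U→Ashby 6. Service 51; fixed 16; total 67.
{Largo, Orton, Ashby, Vance}: service 15 + fixed 94 = 109
No other subset beats 64.

Open Vance only; minimum total cost 64.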